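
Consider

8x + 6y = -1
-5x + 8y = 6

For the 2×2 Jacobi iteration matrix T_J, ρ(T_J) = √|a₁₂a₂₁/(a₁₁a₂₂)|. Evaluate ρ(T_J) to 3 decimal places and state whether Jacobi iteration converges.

a₁₂a₂₁/(a₁₁a₂₂) = (6)·(-5) / ((8)·(8)) = -0.468750
ρ = √|-0.468750| = √0.468750 = 0.685
ρ < 1, so Jacobi converges

0.685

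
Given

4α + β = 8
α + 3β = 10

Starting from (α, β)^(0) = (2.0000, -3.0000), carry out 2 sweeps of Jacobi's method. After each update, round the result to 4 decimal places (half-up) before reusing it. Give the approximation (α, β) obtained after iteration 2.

(1.3333, 2.4167)

Iteration 1:
  α = (8 - (1)·-3.0000) / (4) = 2.7500
  β = (10 - (1)·2.0000) / (3) = 2.6667
Iteration 2:
  α = (8 - (1)·2.6667) / (4) = 1.3333
  β = (10 - (1)·2.7500) / (3) = 2.4167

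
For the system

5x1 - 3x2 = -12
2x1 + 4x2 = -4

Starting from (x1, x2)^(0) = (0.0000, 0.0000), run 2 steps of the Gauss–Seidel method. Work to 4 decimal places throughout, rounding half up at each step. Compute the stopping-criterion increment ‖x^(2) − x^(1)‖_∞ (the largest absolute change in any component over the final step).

Iteration 1:
  x1 = (-12 - (-3)·0.0000) / (5) = -2.4000
  x2 = (-4 - (2)·-2.4000) / (4) = 0.2000
Iteration 2:
  x1 = (-12 - (-3)·0.2000) / (5) = -2.2800
  x2 = (-4 - (2)·-2.2800) / (4) = 0.1400
Change: (0.1200, -0.0600) → max |·| = 0.1200

0.1200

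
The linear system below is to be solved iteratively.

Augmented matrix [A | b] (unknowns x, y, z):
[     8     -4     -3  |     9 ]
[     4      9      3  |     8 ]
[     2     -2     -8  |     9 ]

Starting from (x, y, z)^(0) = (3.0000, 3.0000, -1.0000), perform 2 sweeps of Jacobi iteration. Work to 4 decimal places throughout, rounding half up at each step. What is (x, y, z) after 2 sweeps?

(0.6476, 0.2639, -0.5347)

Iteration 1:
  x = (9 - (-4)·3.0000 - (-3)·-1.0000) / (8) = 2.2500
  y = (8 - (4)·3.0000 - (3)·-1.0000) / (9) = -0.1111
  z = (9 - (2)·3.0000 - (-2)·3.0000) / (-8) = -1.1250
Iteration 2:
  x = (9 - (-4)·-0.1111 - (-3)·-1.1250) / (8) = 0.6476
  y = (8 - (4)·2.2500 - (3)·-1.1250) / (9) = 0.2639
  z = (9 - (2)·2.2500 - (-2)·-0.1111) / (-8) = -0.5347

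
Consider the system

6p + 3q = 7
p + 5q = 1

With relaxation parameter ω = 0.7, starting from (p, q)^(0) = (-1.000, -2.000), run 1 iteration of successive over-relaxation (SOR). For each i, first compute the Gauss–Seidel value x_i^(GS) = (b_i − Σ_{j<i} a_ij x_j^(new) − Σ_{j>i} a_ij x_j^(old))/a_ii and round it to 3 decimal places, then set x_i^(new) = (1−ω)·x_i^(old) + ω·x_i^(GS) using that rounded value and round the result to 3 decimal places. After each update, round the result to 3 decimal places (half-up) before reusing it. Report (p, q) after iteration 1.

Iteration 1:
  p: GS value = (7 - (3)·-2.000) / (6) = 2.167;  p ← (1−ω)·-1.000 + ω·2.167 = 1.217
  q: GS value = (1 - (1)·1.217) / (5) = -0.043;  q ← (1−ω)·-2.000 + ω·-0.043 = -0.630

(1.217, -0.630)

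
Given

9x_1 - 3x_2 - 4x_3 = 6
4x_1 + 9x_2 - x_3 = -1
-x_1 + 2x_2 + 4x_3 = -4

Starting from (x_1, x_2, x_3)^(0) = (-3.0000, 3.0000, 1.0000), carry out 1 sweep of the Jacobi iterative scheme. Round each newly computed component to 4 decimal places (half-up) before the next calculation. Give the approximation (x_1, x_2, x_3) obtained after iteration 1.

(2.1111, 1.3333, -3.2500)

Iteration 1:
  x_1 = (6 - (-3)·3.0000 - (-4)·1.0000) / (9) = 2.1111
  x_2 = (-1 - (4)·-3.0000 - (-1)·1.0000) / (9) = 1.3333
  x_3 = (-4 - (-1)·-3.0000 - (2)·3.0000) / (4) = -3.2500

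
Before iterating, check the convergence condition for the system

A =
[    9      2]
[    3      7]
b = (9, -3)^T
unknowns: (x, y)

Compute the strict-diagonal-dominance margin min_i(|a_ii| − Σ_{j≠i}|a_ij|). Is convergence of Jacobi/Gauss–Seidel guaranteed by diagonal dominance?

row 1: |9| − (2) = 7
row 2: |7| − (3) = 4
minimum over rows = 4 → strictly diagonally dominant (convergence guaranteed)

4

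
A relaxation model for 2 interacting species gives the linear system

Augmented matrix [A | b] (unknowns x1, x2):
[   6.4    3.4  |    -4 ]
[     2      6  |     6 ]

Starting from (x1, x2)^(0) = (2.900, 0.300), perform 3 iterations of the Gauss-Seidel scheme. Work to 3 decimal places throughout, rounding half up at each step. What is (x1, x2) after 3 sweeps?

Iteration 1:
  x1 = (-4 - (3.4)·0.300) / (6.4) = -0.784
  x2 = (6 - (2)·-0.784) / (6) = 1.261
Iteration 2:
  x1 = (-4 - (3.4)·1.261) / (6.4) = -1.295
  x2 = (6 - (2)·-1.295) / (6) = 1.432
Iteration 3:
  x1 = (-4 - (3.4)·1.432) / (6.4) = -1.386
  x2 = (6 - (2)·-1.386) / (6) = 1.462

(-1.386, 1.462)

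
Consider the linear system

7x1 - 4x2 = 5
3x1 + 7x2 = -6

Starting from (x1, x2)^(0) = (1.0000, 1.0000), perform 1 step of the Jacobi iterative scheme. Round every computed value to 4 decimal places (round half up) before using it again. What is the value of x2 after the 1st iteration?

-1.2857

Iteration 1:
  x1 = (5 - (-4)·1.0000) / (7) = 1.2857
  x2 = (-6 - (3)·1.0000) / (7) = -1.2857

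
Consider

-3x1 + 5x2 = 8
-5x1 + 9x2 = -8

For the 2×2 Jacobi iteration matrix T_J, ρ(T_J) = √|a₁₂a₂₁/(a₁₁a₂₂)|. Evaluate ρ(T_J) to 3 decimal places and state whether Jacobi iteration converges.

0.962

a₁₂a₂₁/(a₁₁a₂₂) = (5)·(-5) / ((-3)·(9)) = 0.925926
ρ = √|0.925926| = √0.925926 = 0.962
ρ < 1, so Jacobi converges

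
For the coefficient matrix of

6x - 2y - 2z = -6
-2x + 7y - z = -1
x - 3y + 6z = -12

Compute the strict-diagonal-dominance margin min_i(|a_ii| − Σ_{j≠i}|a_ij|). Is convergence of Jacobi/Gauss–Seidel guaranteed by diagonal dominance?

row 1: |6| − (2+2) = 2
row 2: |7| − (2+1) = 4
row 3: |6| − (1+3) = 2
minimum over rows = 2 → strictly diagonally dominant (convergence guaranteed)

2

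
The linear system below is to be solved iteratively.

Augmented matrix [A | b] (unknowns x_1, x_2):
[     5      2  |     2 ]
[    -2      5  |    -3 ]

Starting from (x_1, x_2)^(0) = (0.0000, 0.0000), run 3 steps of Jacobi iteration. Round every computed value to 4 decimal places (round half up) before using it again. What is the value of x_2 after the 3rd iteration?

Iteration 1:
  x_1 = (2 - (2)·0.0000) / (5) = 0.4000
  x_2 = (-3 - (-2)·0.0000) / (5) = -0.6000
Iteration 2:
  x_1 = (2 - (2)·-0.6000) / (5) = 0.6400
  x_2 = (-3 - (-2)·0.4000) / (5) = -0.4400
Iteration 3:
  x_1 = (2 - (2)·-0.4400) / (5) = 0.5760
  x_2 = (-3 - (-2)·0.6400) / (5) = -0.3440

-0.3440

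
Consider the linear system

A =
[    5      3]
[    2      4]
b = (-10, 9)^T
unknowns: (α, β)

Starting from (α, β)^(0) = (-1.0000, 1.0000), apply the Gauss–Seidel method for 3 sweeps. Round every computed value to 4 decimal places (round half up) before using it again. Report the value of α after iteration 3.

-4.5890

Iteration 1:
  α = (-10 - (3)·1.0000) / (5) = -2.6000
  β = (9 - (2)·-2.6000) / (4) = 3.5500
Iteration 2:
  α = (-10 - (3)·3.5500) / (5) = -4.1300
  β = (9 - (2)·-4.1300) / (4) = 4.3150
Iteration 3:
  α = (-10 - (3)·4.3150) / (5) = -4.5890
  β = (9 - (2)·-4.5890) / (4) = 4.5445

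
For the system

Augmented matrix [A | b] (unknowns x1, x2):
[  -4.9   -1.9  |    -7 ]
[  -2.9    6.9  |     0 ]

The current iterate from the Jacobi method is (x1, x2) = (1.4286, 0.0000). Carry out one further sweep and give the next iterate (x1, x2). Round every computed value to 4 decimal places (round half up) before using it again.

One sweep:
  x1 = (-7 - (-1.9)·0.0000) / (-4.9) = 1.4286
  x2 = (0 - (-2.9)·1.4286) / (6.9) = 0.6004

(1.4286, 0.6004)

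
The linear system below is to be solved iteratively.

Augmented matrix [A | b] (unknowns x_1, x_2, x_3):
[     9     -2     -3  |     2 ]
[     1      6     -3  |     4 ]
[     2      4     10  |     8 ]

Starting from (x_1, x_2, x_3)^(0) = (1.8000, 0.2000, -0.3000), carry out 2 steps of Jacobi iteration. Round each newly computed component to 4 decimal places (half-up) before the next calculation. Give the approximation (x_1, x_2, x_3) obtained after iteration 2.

(0.3904, 0.8189, 0.6800)

Iteration 1:
  x_1 = (2 - (-2)·0.2000 - (-3)·-0.3000) / (9) = 0.1667
  x_2 = (4 - (1)·1.8000 - (-3)·-0.3000) / (6) = 0.2167
  x_3 = (8 - (2)·1.8000 - (4)·0.2000) / (10) = 0.3600
Iteration 2:
  x_1 = (2 - (-2)·0.2167 - (-3)·0.3600) / (9) = 0.3904
  x_2 = (4 - (1)·0.1667 - (-3)·0.3600) / (6) = 0.8189
  x_3 = (8 - (2)·0.1667 - (4)·0.2167) / (10) = 0.6800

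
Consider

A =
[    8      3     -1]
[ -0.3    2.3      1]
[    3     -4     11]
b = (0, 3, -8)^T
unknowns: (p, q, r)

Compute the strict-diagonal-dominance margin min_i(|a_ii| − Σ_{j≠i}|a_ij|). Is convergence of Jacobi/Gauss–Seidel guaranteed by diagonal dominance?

row 1: |8| − (3+1) = 4
row 2: |2.3| − (0.3+1) = 1
row 3: |11| − (3+4) = 4
minimum over rows = 1 → strictly diagonally dominant (convergence guaranteed)

1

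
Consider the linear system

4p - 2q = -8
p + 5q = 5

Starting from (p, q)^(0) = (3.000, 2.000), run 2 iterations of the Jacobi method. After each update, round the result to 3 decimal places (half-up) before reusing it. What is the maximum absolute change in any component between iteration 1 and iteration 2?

0.800

Iteration 1:
  p = (-8 - (-2)·2.000) / (4) = -1.000
  q = (5 - (1)·3.000) / (5) = 0.400
Iteration 2:
  p = (-8 - (-2)·0.400) / (4) = -1.800
  q = (5 - (1)·-1.000) / (5) = 1.200
Change: (-0.800, 0.800) → max |·| = 0.800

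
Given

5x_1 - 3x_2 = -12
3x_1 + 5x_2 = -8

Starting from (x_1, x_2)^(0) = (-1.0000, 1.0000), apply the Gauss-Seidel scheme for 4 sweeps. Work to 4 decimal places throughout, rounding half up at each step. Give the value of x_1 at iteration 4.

Iteration 1:
  x_1 = (-12 - (-3)·1.0000) / (5) = -1.8000
  x_2 = (-8 - (3)·-1.8000) / (5) = -0.5200
Iteration 2:
  x_1 = (-12 - (-3)·-0.5200) / (5) = -2.7120
  x_2 = (-8 - (3)·-2.7120) / (5) = 0.0272
Iteration 3:
  x_1 = (-12 - (-3)·0.0272) / (5) = -2.3837
  x_2 = (-8 - (3)·-2.3837) / (5) = -0.1698
Iteration 4:
  x_1 = (-12 - (-3)·-0.1698) / (5) = -2.5019
  x_2 = (-8 - (3)·-2.5019) / (5) = -0.0989

-2.5019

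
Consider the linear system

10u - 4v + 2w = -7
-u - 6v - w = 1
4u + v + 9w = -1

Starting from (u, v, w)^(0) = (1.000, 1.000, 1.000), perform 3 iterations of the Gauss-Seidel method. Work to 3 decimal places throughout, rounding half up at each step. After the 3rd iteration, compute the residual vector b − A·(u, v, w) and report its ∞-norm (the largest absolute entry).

0.082

Iteration 1:
  u = (-7 - (-4)·1.000 - (2)·1.000) / (10) = -0.500
  v = (1 - (-1)·-0.500 - (-1)·1.000) / (-6) = -0.250
  w = (-1 - (4)·-0.500 - (1)·-0.250) / (9) = 0.139
Iteration 2:
  u = (-7 - (-4)·-0.250 - (2)·0.139) / (10) = -0.828
  v = (1 - (-1)·-0.828 - (-1)·0.139) / (-6) = -0.052
  w = (-1 - (4)·-0.828 - (1)·-0.052) / (9) = 0.263
Iteration 3:
  u = (-7 - (-4)·-0.052 - (2)·0.263) / (10) = -0.773
  v = (1 - (-1)·-0.773 - (-1)·0.263) / (-6) = -0.082
  w = (-1 - (4)·-0.773 - (1)·-0.082) / (9) = 0.242
Residual b − A·x = (-0.082, -0.023, -0.004); ∞-norm = 0.082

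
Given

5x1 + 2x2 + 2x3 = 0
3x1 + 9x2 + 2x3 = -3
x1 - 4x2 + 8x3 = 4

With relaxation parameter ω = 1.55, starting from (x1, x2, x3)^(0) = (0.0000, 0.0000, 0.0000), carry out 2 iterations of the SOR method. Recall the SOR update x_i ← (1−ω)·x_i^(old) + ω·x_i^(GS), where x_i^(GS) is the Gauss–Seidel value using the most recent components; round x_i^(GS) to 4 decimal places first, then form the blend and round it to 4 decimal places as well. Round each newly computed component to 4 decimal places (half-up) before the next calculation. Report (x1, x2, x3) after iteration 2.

Iteration 1:
  x1: GS value = (0 - (2)·0.0000 - (2)·0.0000) / (5) = 0.0000;  x1 ← (1−ω)·0.0000 + ω·0.0000 = 0.0000
  x2: GS value = (-3 - (3)·0.0000 - (2)·0.0000) / (9) = -0.3333;  x2 ← (1−ω)·0.0000 + ω·-0.3333 = -0.5166
  x3: GS value = (4 - (1)·0.0000 - (-4)·-0.5166) / (8) = 0.2417;  x3 ← (1−ω)·0.0000 + ω·0.2417 = 0.3746
Iteration 2:
  x1: GS value = (0 - (2)·-0.5166 - (2)·0.3746) / (5) = 0.0568;  x1 ← (1−ω)·0.0000 + ω·0.0568 = 0.0880
  x2: GS value = (-3 - (3)·0.0880 - (2)·0.3746) / (9) = -0.4459;  x2 ← (1−ω)·-0.5166 + ω·-0.4459 = -0.4070
  x3: GS value = (4 - (1)·0.0880 - (-4)·-0.4070) / (8) = 0.2855;  x3 ← (1−ω)·0.3746 + ω·0.2855 = 0.2365

(0.0880, -0.4070, 0.2365)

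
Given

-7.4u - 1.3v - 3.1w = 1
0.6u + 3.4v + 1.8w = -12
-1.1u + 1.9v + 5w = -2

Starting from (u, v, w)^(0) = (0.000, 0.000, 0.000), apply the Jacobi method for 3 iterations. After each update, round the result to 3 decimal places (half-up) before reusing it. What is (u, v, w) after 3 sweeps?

Iteration 1:
  u = (1 - (-1.3)·0.000 - (-3.1)·0.000) / (-7.4) = -0.135
  v = (-12 - (0.6)·0.000 - (1.8)·0.000) / (3.4) = -3.529
  w = (-2 - (-1.1)·0.000 - (1.9)·0.000) / (5) = -0.400
Iteration 2:
  u = (1 - (-1.3)·-3.529 - (-3.1)·-0.400) / (-7.4) = 0.652
  v = (-12 - (0.6)·-0.135 - (1.8)·-0.400) / (3.4) = -3.294
  w = (-2 - (-1.1)·-0.135 - (1.9)·-3.529) / (5) = 0.911
Iteration 3:
  u = (1 - (-1.3)·-3.294 - (-3.1)·0.911) / (-7.4) = 0.062
  v = (-12 - (0.6)·0.652 - (1.8)·0.911) / (3.4) = -4.127
  w = (-2 - (-1.1)·0.652 - (1.9)·-3.294) / (5) = 0.995

(0.062, -4.127, 0.995)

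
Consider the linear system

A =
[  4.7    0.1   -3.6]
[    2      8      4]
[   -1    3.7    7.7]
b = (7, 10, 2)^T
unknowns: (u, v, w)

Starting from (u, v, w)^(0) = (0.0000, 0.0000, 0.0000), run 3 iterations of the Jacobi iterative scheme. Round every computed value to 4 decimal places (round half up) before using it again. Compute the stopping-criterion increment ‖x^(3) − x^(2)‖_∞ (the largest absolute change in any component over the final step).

0.3012

Iteration 1:
  u = (7 - (0.1)·0.0000 - (-3.6)·0.0000) / (4.7) = 1.4894
  v = (10 - (2)·0.0000 - (4)·0.0000) / (8) = 1.2500
  w = (2 - (-1)·0.0000 - (3.7)·0.0000) / (7.7) = 0.2597
Iteration 2:
  u = (7 - (0.1)·1.2500 - (-3.6)·0.2597) / (4.7) = 1.6617
  v = (10 - (2)·1.4894 - (4)·0.2597) / (8) = 0.7478
  w = (2 - (-1)·1.4894 - (3.7)·1.2500) / (7.7) = -0.1475
Iteration 3:
  u = (7 - (0.1)·0.7478 - (-3.6)·-0.1475) / (4.7) = 1.3605
  v = (10 - (2)·1.6617 - (4)·-0.1475) / (8) = 0.9083
  w = (2 - (-1)·1.6617 - (3.7)·0.7478) / (7.7) = 0.1162
Change: (-0.3012, 0.1605, 0.2637) → max |·| = 0.3012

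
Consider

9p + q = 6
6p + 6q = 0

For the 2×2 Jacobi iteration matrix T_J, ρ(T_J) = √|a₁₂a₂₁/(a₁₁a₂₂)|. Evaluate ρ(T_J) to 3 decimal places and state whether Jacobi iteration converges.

0.333

a₁₂a₂₁/(a₁₁a₂₂) = (1)·(6) / ((9)·(6)) = 0.111111
ρ = √|0.111111| = √0.111111 = 0.333
ρ < 1, so Jacobi converges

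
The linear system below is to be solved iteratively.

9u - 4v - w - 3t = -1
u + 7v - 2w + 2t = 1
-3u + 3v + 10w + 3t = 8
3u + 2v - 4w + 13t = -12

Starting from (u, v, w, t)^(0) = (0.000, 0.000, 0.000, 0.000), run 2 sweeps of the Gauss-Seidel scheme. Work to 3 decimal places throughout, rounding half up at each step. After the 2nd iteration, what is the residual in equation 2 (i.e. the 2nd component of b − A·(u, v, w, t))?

Iteration 1:
  u = (-1 - (-4)·0.000 - (-1)·0.000 - (-3)·0.000) / (9) = -0.111
  v = (1 - (1)·-0.111 - (-2)·0.000 - (2)·0.000) / (7) = 0.159
  w = (8 - (-3)·-0.111 - (3)·0.159 - (3)·0.000) / (10) = 0.719
  t = (-12 - (3)·-0.111 - (2)·0.159 - (-4)·0.719) / (13) = -0.701
Iteration 2:
  u = (-1 - (-4)·0.159 - (-1)·0.719 - (-3)·-0.701) / (9) = -0.194
  v = (1 - (1)·-0.194 - (-2)·0.719 - (2)·-0.701) / (7) = 0.576
  w = (8 - (-3)·-0.194 - (3)·0.576 - (3)·-0.701) / (10) = 0.779
  t = (-12 - (3)·-0.194 - (2)·0.576 - (-4)·0.779) / (13) = -0.727
Residual b − A·x = (1.648, 0.174, 0.081, -0.003)

0.174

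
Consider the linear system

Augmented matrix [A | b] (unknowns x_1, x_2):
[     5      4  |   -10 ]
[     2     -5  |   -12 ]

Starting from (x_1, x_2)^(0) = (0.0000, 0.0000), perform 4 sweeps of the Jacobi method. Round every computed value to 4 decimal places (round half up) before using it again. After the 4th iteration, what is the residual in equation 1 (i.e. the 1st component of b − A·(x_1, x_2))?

-1.0240

Iteration 1:
  x_1 = (-10 - (4)·0.0000) / (5) = -2.0000
  x_2 = (-12 - (2)·0.0000) / (-5) = 2.4000
Iteration 2:
  x_1 = (-10 - (4)·2.4000) / (5) = -3.9200
  x_2 = (-12 - (2)·-2.0000) / (-5) = 1.6000
Iteration 3:
  x_1 = (-10 - (4)·1.6000) / (5) = -3.2800
  x_2 = (-12 - (2)·-3.9200) / (-5) = 0.8320
Iteration 4:
  x_1 = (-10 - (4)·0.8320) / (5) = -2.6656
  x_2 = (-12 - (2)·-3.2800) / (-5) = 1.0880
Residual b − A·x = (-1.0240, -1.2288)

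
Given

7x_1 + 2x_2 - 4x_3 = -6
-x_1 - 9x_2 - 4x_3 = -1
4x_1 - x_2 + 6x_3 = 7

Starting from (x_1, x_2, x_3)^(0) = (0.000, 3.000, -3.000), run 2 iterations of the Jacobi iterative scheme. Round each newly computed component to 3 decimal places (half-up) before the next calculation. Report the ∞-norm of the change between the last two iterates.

Iteration 1:
  x_1 = (-6 - (2)·3.000 - (-4)·-3.000) / (7) = -3.429
  x_2 = (-1 - (-1)·0.000 - (-4)·-3.000) / (-9) = 1.444
  x_3 = (7 - (4)·0.000 - (-1)·3.000) / (6) = 1.667
Iteration 2:
  x_1 = (-6 - (2)·1.444 - (-4)·1.667) / (7) = -0.317
  x_2 = (-1 - (-1)·-3.429 - (-4)·1.667) / (-9) = -0.249
  x_3 = (7 - (4)·-3.429 - (-1)·1.444) / (6) = 3.693
Change: (3.112, -1.693, 2.026) → max |·| = 3.112

3.112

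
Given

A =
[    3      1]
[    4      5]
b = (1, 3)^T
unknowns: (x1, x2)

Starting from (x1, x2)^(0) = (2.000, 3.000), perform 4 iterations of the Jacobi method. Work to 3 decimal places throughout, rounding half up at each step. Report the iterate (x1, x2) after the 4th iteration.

Iteration 1:
  x1 = (1 - (1)·3.000) / (3) = -0.667
  x2 = (3 - (4)·2.000) / (5) = -1.000
Iteration 2:
  x1 = (1 - (1)·-1.000) / (3) = 0.667
  x2 = (3 - (4)·-0.667) / (5) = 1.134
Iteration 3:
  x1 = (1 - (1)·1.134) / (3) = -0.045
  x2 = (3 - (4)·0.667) / (5) = 0.066
Iteration 4:
  x1 = (1 - (1)·0.066) / (3) = 0.311
  x2 = (3 - (4)·-0.045) / (5) = 0.636

(0.311, 0.636)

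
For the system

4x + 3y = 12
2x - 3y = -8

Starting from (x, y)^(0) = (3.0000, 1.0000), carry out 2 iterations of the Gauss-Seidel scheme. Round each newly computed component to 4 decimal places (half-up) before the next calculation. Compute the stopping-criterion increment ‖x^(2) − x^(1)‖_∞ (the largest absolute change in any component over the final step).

2.3750

Iteration 1:
  x = (12 - (3)·1.0000) / (4) = 2.2500
  y = (-8 - (2)·2.2500) / (-3) = 4.1667
Iteration 2:
  x = (12 - (3)·4.1667) / (4) = -0.1250
  y = (-8 - (2)·-0.1250) / (-3) = 2.5833
Change: (-2.3750, -1.5834) → max |·| = 2.3750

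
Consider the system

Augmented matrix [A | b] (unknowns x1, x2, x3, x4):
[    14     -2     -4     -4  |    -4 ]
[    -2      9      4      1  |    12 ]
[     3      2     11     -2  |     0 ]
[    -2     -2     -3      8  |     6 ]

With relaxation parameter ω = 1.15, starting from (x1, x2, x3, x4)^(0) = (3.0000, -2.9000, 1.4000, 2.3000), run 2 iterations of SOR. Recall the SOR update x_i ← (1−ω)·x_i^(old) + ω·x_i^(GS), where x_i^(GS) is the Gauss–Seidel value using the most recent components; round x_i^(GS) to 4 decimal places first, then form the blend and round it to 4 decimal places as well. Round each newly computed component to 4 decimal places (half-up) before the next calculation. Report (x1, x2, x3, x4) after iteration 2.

(0.1291, 1.2764, -0.1496, 1.0798)

Iteration 1:
  x1: GS value = (-4 - (-2)·-2.9000 - (-4)·1.4000 - (-4)·2.3000) / (14) = 0.3571;  x1 ← (1−ω)·3.0000 + ω·0.3571 = -0.0393
  x2: GS value = (12 - (-2)·-0.0393 - (4)·1.4000 - (1)·2.3000) / (9) = 0.4468;  x2 ← (1−ω)·-2.9000 + ω·0.4468 = 0.9488
  x3: GS value = (0 - (3)·-0.0393 - (2)·0.9488 - (-2)·2.3000) / (11) = 0.2564;  x3 ← (1−ω)·1.4000 + ω·0.2564 = 0.0849
  x4: GS value = (6 - (-2)·-0.0393 - (-2)·0.9488 - (-3)·0.0849) / (8) = 1.0092;  x4 ← (1−ω)·2.3000 + ω·1.0092 = 0.8156
Iteration 2:
  x1: GS value = (-4 - (-2)·0.9488 - (-4)·0.0849 - (-4)·0.8156) / (14) = 0.1071;  x1 ← (1−ω)·-0.0393 + ω·0.1071 = 0.1291
  x2: GS value = (12 - (-2)·0.1291 - (4)·0.0849 - (1)·0.8156) / (9) = 1.2337;  x2 ← (1−ω)·0.9488 + ω·1.2337 = 1.2764
  x3: GS value = (0 - (3)·0.1291 - (2)·1.2764 - (-2)·0.8156) / (11) = -0.1190;  x3 ← (1−ω)·0.0849 + ω·-0.1190 = -0.1496
  x4: GS value = (6 - (-2)·0.1291 - (-2)·1.2764 - (-3)·-0.1496) / (8) = 1.0453;  x4 ← (1−ω)·0.8156 + ω·1.0453 = 1.0798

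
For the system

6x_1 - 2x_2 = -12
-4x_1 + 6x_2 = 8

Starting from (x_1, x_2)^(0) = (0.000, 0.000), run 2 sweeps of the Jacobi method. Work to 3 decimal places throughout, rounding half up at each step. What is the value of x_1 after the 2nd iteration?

Iteration 1:
  x_1 = (-12 - (-2)·0.000) / (6) = -2.000
  x_2 = (8 - (-4)·0.000) / (6) = 1.333
Iteration 2:
  x_1 = (-12 - (-2)·1.333) / (6) = -1.556
  x_2 = (8 - (-4)·-2.000) / (6) = 0.000

-1.556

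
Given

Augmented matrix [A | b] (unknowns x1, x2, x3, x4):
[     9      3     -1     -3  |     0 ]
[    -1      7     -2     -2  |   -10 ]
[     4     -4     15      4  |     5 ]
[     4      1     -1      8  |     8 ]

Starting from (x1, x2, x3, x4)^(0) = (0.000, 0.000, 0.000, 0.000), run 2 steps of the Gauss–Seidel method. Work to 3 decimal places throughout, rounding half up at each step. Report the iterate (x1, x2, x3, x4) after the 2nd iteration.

(0.862, -0.984, -0.472, 0.633)

Iteration 1:
  x1 = (0 - (3)·0.000 - (-1)·0.000 - (-3)·0.000) / (9) = 0.000
  x2 = (-10 - (-1)·0.000 - (-2)·0.000 - (-2)·0.000) / (7) = -1.429
  x3 = (5 - (4)·0.000 - (-4)·-1.429 - (4)·0.000) / (15) = -0.048
  x4 = (8 - (4)·0.000 - (1)·-1.429 - (-1)·-0.048) / (8) = 1.173
Iteration 2:
  x1 = (0 - (3)·-1.429 - (-1)·-0.048 - (-3)·1.173) / (9) = 0.862
  x2 = (-10 - (-1)·0.862 - (-2)·-0.048 - (-2)·1.173) / (7) = -0.984
  x3 = (5 - (4)·0.862 - (-4)·-0.984 - (4)·1.173) / (15) = -0.472
  x4 = (8 - (4)·0.862 - (1)·-0.984 - (-1)·-0.472) / (8) = 0.633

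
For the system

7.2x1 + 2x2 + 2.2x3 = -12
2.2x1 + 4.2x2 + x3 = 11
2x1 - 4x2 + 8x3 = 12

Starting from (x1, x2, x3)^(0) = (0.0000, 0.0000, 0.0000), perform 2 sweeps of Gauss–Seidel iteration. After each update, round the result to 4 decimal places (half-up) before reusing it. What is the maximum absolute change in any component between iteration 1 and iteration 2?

2.0892

Iteration 1:
  x1 = (-12 - (2)·0.0000 - (2.2)·0.0000) / (7.2) = -1.6667
  x2 = (11 - (2.2)·-1.6667 - (1)·0.0000) / (4.2) = 3.4921
  x3 = (12 - (2)·-1.6667 - (-4)·3.4921) / (8) = 3.6627
Iteration 2:
  x1 = (-12 - (2)·3.4921 - (2.2)·3.6627) / (7.2) = -3.7559
  x2 = (11 - (2.2)·-3.7559 - (1)·3.6627) / (4.2) = 3.7144
  x3 = (12 - (2)·-3.7559 - (-4)·3.7144) / (8) = 4.2962
Change: (-2.0892, 0.2223, 0.6335) → max |·| = 2.0892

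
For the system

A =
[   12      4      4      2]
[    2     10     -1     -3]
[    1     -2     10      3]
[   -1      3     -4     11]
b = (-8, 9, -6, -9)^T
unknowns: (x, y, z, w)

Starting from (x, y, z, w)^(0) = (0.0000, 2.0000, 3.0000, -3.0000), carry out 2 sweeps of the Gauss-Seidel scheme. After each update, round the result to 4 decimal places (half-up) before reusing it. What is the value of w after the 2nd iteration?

-1.1580

Iteration 1:
  x = (-8 - (4)·2.0000 - (4)·3.0000 - (2)·-3.0000) / (12) = -1.8333
  y = (9 - (2)·-1.8333 - (-1)·3.0000 - (-3)·-3.0000) / (10) = 0.6667
  z = (-6 - (1)·-1.8333 - (-2)·0.6667 - (3)·-3.0000) / (10) = 0.6167
  w = (-9 - (-1)·-1.8333 - (3)·0.6667 - (-4)·0.6167) / (11) = -0.9424
Iteration 2:
  x = (-8 - (4)·0.6667 - (4)·0.6167 - (2)·-0.9424) / (12) = -0.9374
  y = (9 - (2)·-0.9374 - (-1)·0.6167 - (-3)·-0.9424) / (10) = 0.8664
  z = (-6 - (1)·-0.9374 - (-2)·0.8664 - (3)·-0.9424) / (10) = -0.0503
  w = (-9 - (-1)·-0.9374 - (3)·0.8664 - (-4)·-0.0503) / (11) = -1.1580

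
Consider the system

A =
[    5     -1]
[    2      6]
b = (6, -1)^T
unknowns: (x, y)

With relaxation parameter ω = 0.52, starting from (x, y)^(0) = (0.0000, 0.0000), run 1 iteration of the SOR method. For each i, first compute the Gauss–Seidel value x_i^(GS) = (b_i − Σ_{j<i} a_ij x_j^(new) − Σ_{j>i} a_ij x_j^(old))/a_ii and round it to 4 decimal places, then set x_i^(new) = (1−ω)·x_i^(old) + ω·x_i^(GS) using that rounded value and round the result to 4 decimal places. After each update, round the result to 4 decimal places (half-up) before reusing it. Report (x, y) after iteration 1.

(0.6240, -0.1948)

Iteration 1:
  x: GS value = (6 - (-1)·0.0000) / (5) = 1.2000;  x ← (1−ω)·0.0000 + ω·1.2000 = 0.6240
  y: GS value = (-1 - (2)·0.6240) / (6) = -0.3747;  y ← (1−ω)·0.0000 + ω·-0.3747 = -0.1948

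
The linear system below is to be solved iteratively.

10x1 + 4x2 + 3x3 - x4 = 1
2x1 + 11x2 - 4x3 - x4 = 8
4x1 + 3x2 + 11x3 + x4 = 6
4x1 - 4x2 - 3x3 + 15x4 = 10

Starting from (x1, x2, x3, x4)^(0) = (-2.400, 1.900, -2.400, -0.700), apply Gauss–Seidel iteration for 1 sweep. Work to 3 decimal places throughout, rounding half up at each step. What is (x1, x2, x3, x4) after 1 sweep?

Iteration 1:
  x1 = (1 - (4)·1.900 - (3)·-2.400 - (-1)·-0.700) / (10) = -0.010
  x2 = (8 - (2)·-0.010 - (-4)·-2.400 - (-1)·-0.700) / (11) = -0.207
  x3 = (6 - (4)·-0.010 - (3)·-0.207 - (1)·-0.700) / (11) = 0.669
  x4 = (10 - (4)·-0.010 - (-4)·-0.207 - (-3)·0.669) / (15) = 0.748

(-0.010, -0.207, 0.669, 0.748)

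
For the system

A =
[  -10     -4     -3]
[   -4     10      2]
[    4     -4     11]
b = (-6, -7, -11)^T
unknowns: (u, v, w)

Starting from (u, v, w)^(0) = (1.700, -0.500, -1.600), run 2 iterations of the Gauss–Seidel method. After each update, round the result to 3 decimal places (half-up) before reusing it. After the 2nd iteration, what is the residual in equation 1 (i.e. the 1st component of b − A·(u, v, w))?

Iteration 1:
  u = (-6 - (-4)·-0.500 - (-3)·-1.600) / (-10) = 1.280
  v = (-7 - (-4)·1.280 - (2)·-1.600) / (10) = 0.132
  w = (-11 - (4)·1.280 - (-4)·0.132) / (11) = -1.417
Iteration 2:
  u = (-6 - (-4)·0.132 - (-3)·-1.417) / (-10) = 0.972
  v = (-7 - (-4)·0.972 - (2)·-1.417) / (10) = -0.028
  w = (-11 - (4)·0.972 - (-4)·-0.028) / (11) = -1.364
Residual b − A·x = (-0.484, -0.104, 0.004)

-0.484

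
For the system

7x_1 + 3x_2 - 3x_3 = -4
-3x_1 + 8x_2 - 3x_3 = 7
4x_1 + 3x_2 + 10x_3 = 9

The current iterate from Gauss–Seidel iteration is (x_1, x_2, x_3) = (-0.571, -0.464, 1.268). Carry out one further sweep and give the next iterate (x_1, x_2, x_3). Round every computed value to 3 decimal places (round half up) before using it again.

(0.171, 1.415, 0.407)

One sweep:
  x_1 = (-4 - (3)·-0.464 - (-3)·1.268) / (7) = 0.171
  x_2 = (7 - (-3)·0.171 - (-3)·1.268) / (8) = 1.415
  x_3 = (9 - (4)·0.171 - (3)·1.415) / (10) = 0.407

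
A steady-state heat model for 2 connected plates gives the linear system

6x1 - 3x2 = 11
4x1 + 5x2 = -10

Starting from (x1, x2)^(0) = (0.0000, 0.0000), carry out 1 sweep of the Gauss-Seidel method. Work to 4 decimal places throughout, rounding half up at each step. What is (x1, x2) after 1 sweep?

(1.8333, -3.4666)

Iteration 1:
  x1 = (11 - (-3)·0.0000) / (6) = 1.8333
  x2 = (-10 - (4)·1.8333) / (5) = -3.4666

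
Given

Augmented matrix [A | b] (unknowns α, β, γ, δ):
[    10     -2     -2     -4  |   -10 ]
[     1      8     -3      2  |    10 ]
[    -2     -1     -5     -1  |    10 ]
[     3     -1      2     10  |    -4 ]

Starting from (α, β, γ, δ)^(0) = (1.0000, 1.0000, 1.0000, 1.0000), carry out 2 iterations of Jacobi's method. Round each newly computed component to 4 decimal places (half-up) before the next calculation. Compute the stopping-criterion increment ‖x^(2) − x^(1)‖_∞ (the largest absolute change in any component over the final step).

1.4300

Iteration 1:
  α = (-10 - (-2)·1.0000 - (-2)·1.0000 - (-4)·1.0000) / (10) = -0.2000
  β = (10 - (1)·1.0000 - (-3)·1.0000 - (2)·1.0000) / (8) = 1.2500
  γ = (10 - (-2)·1.0000 - (-1)·1.0000 - (-1)·1.0000) / (-5) = -2.8000
  δ = (-4 - (3)·1.0000 - (-1)·1.0000 - (2)·1.0000) / (10) = -0.8000
Iteration 2:
  α = (-10 - (-2)·1.2500 - (-2)·-2.8000 - (-4)·-0.8000) / (10) = -1.6300
  β = (10 - (1)·-0.2000 - (-3)·-2.8000 - (2)·-0.8000) / (8) = 0.4250
  γ = (10 - (-2)·-0.2000 - (-1)·1.2500 - (-1)·-0.8000) / (-5) = -2.0100
  δ = (-4 - (3)·-0.2000 - (-1)·1.2500 - (2)·-2.8000) / (10) = 0.3450
Change: (-1.4300, -0.8250, 0.7900, 1.1450) → max |·| = 1.4300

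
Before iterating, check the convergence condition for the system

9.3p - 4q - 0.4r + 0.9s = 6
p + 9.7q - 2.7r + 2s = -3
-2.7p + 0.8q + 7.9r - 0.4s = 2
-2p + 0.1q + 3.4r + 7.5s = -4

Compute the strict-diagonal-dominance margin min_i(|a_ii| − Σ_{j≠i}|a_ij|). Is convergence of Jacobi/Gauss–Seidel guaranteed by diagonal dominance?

row 1: |9.3| − (4+0.4+0.9) = 4
row 2: |9.7| − (1+2.7+2) = 4
row 3: |7.9| − (2.7+0.8+0.4) = 4
row 4: |7.5| − (2+0.1+3.4) = 2
minimum over rows = 2 → strictly diagonally dominant (convergence guaranteed)

2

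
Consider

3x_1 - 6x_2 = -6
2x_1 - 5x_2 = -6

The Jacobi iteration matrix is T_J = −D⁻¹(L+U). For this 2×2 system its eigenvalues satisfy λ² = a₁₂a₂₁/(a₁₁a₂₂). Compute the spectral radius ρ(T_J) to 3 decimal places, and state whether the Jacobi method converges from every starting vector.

a₁₂a₂₁/(a₁₁a₂₂) = (-6)·(2) / ((3)·(-5)) = 0.800000
ρ = √|0.800000| = √0.800000 = 0.894
ρ < 1, so Jacobi converges

0.894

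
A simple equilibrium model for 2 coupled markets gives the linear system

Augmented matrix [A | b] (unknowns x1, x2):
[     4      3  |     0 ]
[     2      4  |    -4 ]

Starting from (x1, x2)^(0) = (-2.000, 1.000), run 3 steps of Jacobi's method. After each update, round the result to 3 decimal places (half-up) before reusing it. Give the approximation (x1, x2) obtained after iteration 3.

Iteration 1:
  x1 = (0 - (3)·1.000) / (4) = -0.750
  x2 = (-4 - (2)·-2.000) / (4) = 0.000
Iteration 2:
  x1 = (0 - (3)·0.000) / (4) = 0.000
  x2 = (-4 - (2)·-0.750) / (4) = -0.625
Iteration 3:
  x1 = (0 - (3)·-0.625) / (4) = 0.469
  x2 = (-4 - (2)·0.000) / (4) = -1.000

(0.469, -1.000)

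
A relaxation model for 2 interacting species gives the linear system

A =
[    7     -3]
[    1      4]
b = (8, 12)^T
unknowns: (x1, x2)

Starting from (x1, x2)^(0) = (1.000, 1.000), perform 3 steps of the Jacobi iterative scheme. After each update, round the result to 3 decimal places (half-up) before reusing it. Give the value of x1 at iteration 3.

Iteration 1:
  x1 = (8 - (-3)·1.000) / (7) = 1.571
  x2 = (12 - (1)·1.000) / (4) = 2.750
Iteration 2:
  x1 = (8 - (-3)·2.750) / (7) = 2.321
  x2 = (12 - (1)·1.571) / (4) = 2.607
Iteration 3:
  x1 = (8 - (-3)·2.607) / (7) = 2.260
  x2 = (12 - (1)·2.321) / (4) = 2.420

2.260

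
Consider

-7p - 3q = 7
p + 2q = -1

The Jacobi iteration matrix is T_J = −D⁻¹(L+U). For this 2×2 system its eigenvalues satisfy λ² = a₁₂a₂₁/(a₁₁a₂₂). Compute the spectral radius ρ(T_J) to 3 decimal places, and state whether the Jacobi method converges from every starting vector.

0.463

a₁₂a₂₁/(a₁₁a₂₂) = (-3)·(1) / ((-7)·(2)) = 0.214286
ρ = √|0.214286| = √0.214286 = 0.463
ρ < 1, so Jacobi converges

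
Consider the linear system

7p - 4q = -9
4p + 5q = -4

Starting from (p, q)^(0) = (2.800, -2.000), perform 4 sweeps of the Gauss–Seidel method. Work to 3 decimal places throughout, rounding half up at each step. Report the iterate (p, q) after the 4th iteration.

Iteration 1:
  p = (-9 - (-4)·-2.000) / (7) = -2.429
  q = (-4 - (4)·-2.429) / (5) = 1.143
Iteration 2:
  p = (-9 - (-4)·1.143) / (7) = -0.633
  q = (-4 - (4)·-0.633) / (5) = -0.294
Iteration 3:
  p = (-9 - (-4)·-0.294) / (7) = -1.454
  q = (-4 - (4)·-1.454) / (5) = 0.363
Iteration 4:
  p = (-9 - (-4)·0.363) / (7) = -1.078
  q = (-4 - (4)·-1.078) / (5) = 0.062

(-1.078, 0.062)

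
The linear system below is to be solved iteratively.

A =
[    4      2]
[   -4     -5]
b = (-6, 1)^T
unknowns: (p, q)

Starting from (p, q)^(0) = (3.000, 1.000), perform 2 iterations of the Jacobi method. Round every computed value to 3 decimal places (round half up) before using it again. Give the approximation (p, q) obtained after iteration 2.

Iteration 1:
  p = (-6 - (2)·1.000) / (4) = -2.000
  q = (1 - (-4)·3.000) / (-5) = -2.600
Iteration 2:
  p = (-6 - (2)·-2.600) / (4) = -0.200
  q = (1 - (-4)·-2.000) / (-5) = 1.400

(-0.200, 1.400)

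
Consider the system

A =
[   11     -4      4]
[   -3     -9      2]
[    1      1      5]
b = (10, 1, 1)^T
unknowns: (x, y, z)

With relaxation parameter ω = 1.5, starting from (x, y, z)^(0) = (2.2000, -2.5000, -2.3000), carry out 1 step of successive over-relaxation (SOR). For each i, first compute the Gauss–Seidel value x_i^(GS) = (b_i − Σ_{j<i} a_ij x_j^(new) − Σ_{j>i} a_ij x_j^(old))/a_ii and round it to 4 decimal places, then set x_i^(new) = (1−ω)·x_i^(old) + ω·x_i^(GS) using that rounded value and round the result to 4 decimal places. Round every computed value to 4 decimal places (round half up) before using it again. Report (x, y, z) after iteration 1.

(0.1546, 0.2393, 1.3318)

Iteration 1:
  x: GS value = (10 - (-4)·-2.5000 - (4)·-2.3000) / (11) = 0.8364;  x ← (1−ω)·2.2000 + ω·0.8364 = 0.1546
  y: GS value = (1 - (-3)·0.1546 - (2)·-2.3000) / (-9) = -0.6738;  y ← (1−ω)·-2.5000 + ω·-0.6738 = 0.2393
  z: GS value = (1 - (1)·0.1546 - (1)·0.2393) / (5) = 0.1212;  z ← (1−ω)·-2.3000 + ω·0.1212 = 1.3318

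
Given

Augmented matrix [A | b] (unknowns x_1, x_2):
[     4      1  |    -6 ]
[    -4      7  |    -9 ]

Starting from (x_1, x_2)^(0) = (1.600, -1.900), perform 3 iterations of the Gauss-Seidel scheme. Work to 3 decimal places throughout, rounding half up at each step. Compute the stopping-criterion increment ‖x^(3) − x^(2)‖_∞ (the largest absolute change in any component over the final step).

Iteration 1:
  x_1 = (-6 - (1)·-1.900) / (4) = -1.025
  x_2 = (-9 - (-4)·-1.025) / (7) = -1.871
Iteration 2:
  x_1 = (-6 - (1)·-1.871) / (4) = -1.032
  x_2 = (-9 - (-4)·-1.032) / (7) = -1.875
Iteration 3:
  x_1 = (-6 - (1)·-1.875) / (4) = -1.031
  x_2 = (-9 - (-4)·-1.031) / (7) = -1.875
Change: (0.001, 0.000) → max |·| = 0.001

0.001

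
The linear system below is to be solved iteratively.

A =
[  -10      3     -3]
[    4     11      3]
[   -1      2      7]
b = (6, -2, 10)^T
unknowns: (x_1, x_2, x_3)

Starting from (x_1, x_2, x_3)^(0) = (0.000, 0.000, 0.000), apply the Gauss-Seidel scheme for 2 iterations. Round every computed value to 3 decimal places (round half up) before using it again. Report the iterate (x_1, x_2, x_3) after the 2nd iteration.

Iteration 1:
  x_1 = (6 - (3)·0.000 - (-3)·0.000) / (-10) = -0.600
  x_2 = (-2 - (4)·-0.600 - (3)·0.000) / (11) = 0.036
  x_3 = (10 - (-1)·-0.600 - (2)·0.036) / (7) = 1.333
Iteration 2:
  x_1 = (6 - (3)·0.036 - (-3)·1.333) / (-10) = -0.989
  x_2 = (-2 - (4)·-0.989 - (3)·1.333) / (11) = -0.186
  x_3 = (10 - (-1)·-0.989 - (2)·-0.186) / (7) = 1.340

(-0.989, -0.186, 1.340)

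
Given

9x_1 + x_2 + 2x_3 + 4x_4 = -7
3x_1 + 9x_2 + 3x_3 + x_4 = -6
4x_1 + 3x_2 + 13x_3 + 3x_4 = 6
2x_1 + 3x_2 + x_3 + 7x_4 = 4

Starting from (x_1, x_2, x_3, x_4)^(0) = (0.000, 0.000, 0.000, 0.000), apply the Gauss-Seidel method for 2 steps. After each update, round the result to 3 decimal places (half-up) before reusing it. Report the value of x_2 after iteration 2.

-0.597

Iteration 1:
  x_1 = (-7 - (1)·0.000 - (2)·0.000 - (4)·0.000) / (9) = -0.778
  x_2 = (-6 - (3)·-0.778 - (3)·0.000 - (1)·0.000) / (9) = -0.407
  x_3 = (6 - (4)·-0.778 - (3)·-0.407 - (3)·0.000) / (13) = 0.795
  x_4 = (4 - (2)·-0.778 - (3)·-0.407 - (1)·0.795) / (7) = 0.855
Iteration 2:
  x_1 = (-7 - (1)·-0.407 - (2)·0.795 - (4)·0.855) / (9) = -1.289
  x_2 = (-6 - (3)·-1.289 - (3)·0.795 - (1)·0.855) / (9) = -0.597
  x_3 = (6 - (4)·-1.289 - (3)·-0.597 - (3)·0.855) / (13) = 0.799
  x_4 = (4 - (2)·-1.289 - (3)·-0.597 - (1)·0.799) / (7) = 1.081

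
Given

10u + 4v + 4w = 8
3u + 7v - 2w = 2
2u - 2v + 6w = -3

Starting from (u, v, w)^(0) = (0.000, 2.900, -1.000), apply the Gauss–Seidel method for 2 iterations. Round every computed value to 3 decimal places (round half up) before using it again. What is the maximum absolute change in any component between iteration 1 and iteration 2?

0.974

Iteration 1:
  u = (8 - (4)·2.900 - (4)·-1.000) / (10) = 0.040
  v = (2 - (3)·0.040 - (-2)·-1.000) / (7) = -0.017
  w = (-3 - (2)·0.040 - (-2)·-0.017) / (6) = -0.519
Iteration 2:
  u = (8 - (4)·-0.017 - (4)·-0.519) / (10) = 1.014
  v = (2 - (3)·1.014 - (-2)·-0.519) / (7) = -0.297
  w = (-3 - (2)·1.014 - (-2)·-0.297) / (6) = -0.937
Change: (0.974, -0.280, -0.418) → max |·| = 0.974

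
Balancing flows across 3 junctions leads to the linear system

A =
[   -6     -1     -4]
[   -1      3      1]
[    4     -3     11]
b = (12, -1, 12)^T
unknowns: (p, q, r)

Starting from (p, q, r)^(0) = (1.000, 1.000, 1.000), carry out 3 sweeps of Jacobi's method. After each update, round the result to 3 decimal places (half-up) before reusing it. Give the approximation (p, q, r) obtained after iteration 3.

(-3.085, -1.880, 1.601)

Iteration 1:
  p = (12 - (-1)·1.000 - (-4)·1.000) / (-6) = -2.833
  q = (-1 - (-1)·1.000 - (1)·1.000) / (3) = -0.333
  r = (12 - (4)·1.000 - (-3)·1.000) / (11) = 1.000
Iteration 2:
  p = (12 - (-1)·-0.333 - (-4)·1.000) / (-6) = -2.611
  q = (-1 - (-1)·-2.833 - (1)·1.000) / (3) = -1.611
  r = (12 - (4)·-2.833 - (-3)·-0.333) / (11) = 2.030
Iteration 3:
  p = (12 - (-1)·-1.611 - (-4)·2.030) / (-6) = -3.085
  q = (-1 - (-1)·-2.611 - (1)·2.030) / (3) = -1.880
  r = (12 - (4)·-2.611 - (-3)·-1.611) / (11) = 1.601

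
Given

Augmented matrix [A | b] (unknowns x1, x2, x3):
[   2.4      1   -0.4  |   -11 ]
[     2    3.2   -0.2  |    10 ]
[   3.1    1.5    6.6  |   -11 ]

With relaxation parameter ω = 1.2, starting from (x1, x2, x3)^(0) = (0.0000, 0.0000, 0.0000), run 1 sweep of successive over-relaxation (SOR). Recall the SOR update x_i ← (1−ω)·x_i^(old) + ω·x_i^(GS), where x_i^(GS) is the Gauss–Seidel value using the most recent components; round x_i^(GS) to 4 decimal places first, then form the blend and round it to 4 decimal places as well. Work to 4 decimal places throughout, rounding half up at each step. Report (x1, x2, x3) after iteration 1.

(-5.5000, 7.8750, -1.0477)

Iteration 1:
  x1: GS value = (-11 - (1)·0.0000 - (-0.4)·0.0000) / (2.4) = -4.5833;  x1 ← (1−ω)·0.0000 + ω·-4.5833 = -5.5000
  x2: GS value = (10 - (2)·-5.5000 - (-0.2)·0.0000) / (3.2) = 6.5625;  x2 ← (1−ω)·0.0000 + ω·6.5625 = 7.8750
  x3: GS value = (-11 - (3.1)·-5.5000 - (1.5)·7.8750) / (6.6) = -0.8731;  x3 ← (1−ω)·0.0000 + ω·-0.8731 = -1.0477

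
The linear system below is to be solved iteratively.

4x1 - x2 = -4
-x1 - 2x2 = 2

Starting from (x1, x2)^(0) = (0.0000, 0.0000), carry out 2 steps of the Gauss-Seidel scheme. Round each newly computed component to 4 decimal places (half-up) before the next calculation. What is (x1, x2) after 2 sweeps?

Iteration 1:
  x1 = (-4 - (-1)·0.0000) / (4) = -1.0000
  x2 = (2 - (-1)·-1.0000) / (-2) = -0.5000
Iteration 2:
  x1 = (-4 - (-1)·-0.5000) / (4) = -1.1250
  x2 = (2 - (-1)·-1.1250) / (-2) = -0.4375

(-1.1250, -0.4375)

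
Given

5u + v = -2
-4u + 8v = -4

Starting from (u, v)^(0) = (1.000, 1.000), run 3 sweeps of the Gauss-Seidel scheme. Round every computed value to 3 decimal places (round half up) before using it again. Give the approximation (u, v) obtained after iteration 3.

Iteration 1:
  u = (-2 - (1)·1.000) / (5) = -0.600
  v = (-4 - (-4)·-0.600) / (8) = -0.800
Iteration 2:
  u = (-2 - (1)·-0.800) / (5) = -0.240
  v = (-4 - (-4)·-0.240) / (8) = -0.620
Iteration 3:
  u = (-2 - (1)·-0.620) / (5) = -0.276
  v = (-4 - (-4)·-0.276) / (8) = -0.638

(-0.276, -0.638)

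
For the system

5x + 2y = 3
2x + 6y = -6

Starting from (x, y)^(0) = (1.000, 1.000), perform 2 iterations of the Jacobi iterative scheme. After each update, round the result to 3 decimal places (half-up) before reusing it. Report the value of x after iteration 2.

Iteration 1:
  x = (3 - (2)·1.000) / (5) = 0.200
  y = (-6 - (2)·1.000) / (6) = -1.333
Iteration 2:
  x = (3 - (2)·-1.333) / (5) = 1.133
  y = (-6 - (2)·0.200) / (6) = -1.067

1.133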